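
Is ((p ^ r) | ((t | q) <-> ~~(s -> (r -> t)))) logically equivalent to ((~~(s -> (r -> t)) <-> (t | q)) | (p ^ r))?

p  q  r  s  t  |  φ  ψ
1  1  1  1  1  |  1  1
1  1  1  1  0  |  0  0
1  1  1  0  1  |  1  1
1  1  1  0  0  |  1  1
1  1  0  1  1  |  1  1
1  1  0  1  0  |  1  1
1  1  0  0  1  |  1  1
1  1  0  0  0  |  1  1
1  0  1  1  1  |  1  1
1  0  1  1  0  |  1  1
1  0  1  0  1  |  1  1
1  0  1  0  0  |  0  0
1  0  0  1  1  |  1  1
1  0  0  1  0  |  1  1
1  0  0  0  1  |  1  1
1  0  0  0  0  |  1  1
0  1  1  1  1  |  1  1
0  1  1  1  0  |  1  1
0  1  1  0  1  |  1  1
0  1  1  0  0  |  1  1
0  1  0  1  1  |  1  1
0  1  0  1  0  |  1  1
0  1  0  0  1  |  1  1
0  1  0  0  0  |  1  1
0  0  1  1  1  |  1  1
0  0  1  1  0  |  1  1
0  0  1  0  1  |  1  1
0  0  1  0  0  |  1  1
0  0  0  1  1  |  1  1
0  0  0  1  0  |  0  0
0  0  0  0  1  |  1  1
0  0  0  0  0  |  0  0
The columns for φ and ψ agree on every row, so they are logically equivalent.

equivalent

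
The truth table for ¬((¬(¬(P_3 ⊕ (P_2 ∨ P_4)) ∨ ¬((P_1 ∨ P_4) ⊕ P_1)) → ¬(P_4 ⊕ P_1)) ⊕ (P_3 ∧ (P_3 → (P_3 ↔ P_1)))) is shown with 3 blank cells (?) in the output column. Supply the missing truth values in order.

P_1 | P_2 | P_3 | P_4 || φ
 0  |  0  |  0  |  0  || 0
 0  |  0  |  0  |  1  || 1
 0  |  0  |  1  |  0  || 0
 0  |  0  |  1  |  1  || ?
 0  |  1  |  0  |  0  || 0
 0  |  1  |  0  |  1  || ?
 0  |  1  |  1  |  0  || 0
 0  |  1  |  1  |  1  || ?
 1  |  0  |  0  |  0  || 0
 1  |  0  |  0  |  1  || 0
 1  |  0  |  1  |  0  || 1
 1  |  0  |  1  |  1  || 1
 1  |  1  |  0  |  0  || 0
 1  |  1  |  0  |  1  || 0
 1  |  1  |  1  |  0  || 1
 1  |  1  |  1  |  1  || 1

Row 4: (¬(¬(P_3 ⊕ (P_2 ∨ P_4)) ∨ ¬((P_1 ∨ P_4) ⊕ P_1)) → ¬(P_4 ⊕ P_1)) = 1, (P_3 ∧ (P_3 → (P_3 ↔ P_1))) = 0, ((¬(¬(P_3 ⊕ (P_2 ∨ P_4)) ∨ ¬((P_1 ∨ P_4) ⊕ P_1)) → ¬(P_4 ⊕ P_1)) ⊕ (P_3 ∧ (P_3 → (P_3 ↔ P_1)))) = 1, so the formula = 0.
Row 6: (¬(¬(P_3 ⊕ (P_2 ∨ P_4)) ∨ ¬((P_1 ∨ P_4) ⊕ P_1)) → ¬(P_4 ⊕ P_1)) = 0, (P_3 ∧ (P_3 → (P_3 ↔ P_1))) = 0, ((¬(¬(P_3 ⊕ (P_2 ∨ P_4)) ∨ ¬((P_1 ∨ P_4) ⊕ P_1)) → ¬(P_4 ⊕ P_1)) ⊕ (P_3 ∧ (P_3 → (P_3 ↔ P_1)))) = 0, so the formula = 1.
Row 8: (¬(¬(P_3 ⊕ (P_2 ∨ P_4)) ∨ ¬((P_1 ∨ P_4) ⊕ P_1)) → ¬(P_4 ⊕ P_1)) = 1, (P_3 ∧ (P_3 → (P_3 ↔ P_1))) = 0, ((¬(¬(P_3 ⊕ (P_2 ∨ P_4)) ∨ ¬((P_1 ∨ P_4) ⊕ P_1)) → ¬(P_4 ⊕ P_1)) ⊕ (P_3 ∧ (P_3 → (P_3 ↔ P_1)))) = 1, so the formula = 0.

0, 1, 0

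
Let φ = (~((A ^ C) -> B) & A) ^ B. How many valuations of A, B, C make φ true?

A | B | C | (A ^ C) | ((A ^ C) -> B) | ~((A ^ C) -> B) | (~((A ^ C) -> B) & A) | ((~((A ^ C) -> B) & A) ^ B)
- | - | - | ------- | -------------- | --------------- | --------------------- | ---------------------------
0 | 0 | 0 |    0    |       1        |        0        |           0           |              0             
0 | 0 | 1 |    1    |       0        |        1        |           0           |              0             
0 | 1 | 0 |    0    |       1        |        0        |           0           |              1             
0 | 1 | 1 |    1    |       1        |        0        |           0           |              1             
1 | 0 | 0 |    1    |       0        |        1        |           1           |              1             
1 | 0 | 1 |    0    |       1        |        0        |           0           |              0             
1 | 1 | 0 |    1    |       1        |        0        |           0           |              1             
1 | 1 | 1 |    0    |       1        |        0        |           0           |              1             
The formula is true on 5 of the 8 rows.

5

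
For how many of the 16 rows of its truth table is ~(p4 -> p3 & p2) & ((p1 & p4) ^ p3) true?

p1 | p2 | p3 | p4 | (p3 & p2) | (p4 -> (p3 & p2)) | ~(p4 -> (p3 & p2)) | (p1 & p4) | ((p1 & p4) ^ p3) | φ
-- | -- | -- | -- | --------- | ----------------- | ------------------ | --------- | ---------------- | -
T  | T  | T  | T  |     T     |         T         |         F          |     T     |        F         | F
T  | T  | T  | F  |     T     |         T         |         F          |     F     |        T         | F
T  | T  | F  | T  |     F     |         F         |         T          |     T     |        T         | T
T  | T  | F  | F  |     F     |         T         |         F          |     F     |        F         | F
T  | F  | T  | T  |     F     |         F         |         T          |     T     |        F         | F
T  | F  | T  | F  |     F     |         T         |         F          |     F     |        T         | F
T  | F  | F  | T  |     F     |         F         |         T          |     T     |        T         | T
T  | F  | F  | F  |     F     |         T         |         F          |     F     |        F         | F
F  | T  | T  | T  |     T     |         T         |         F          |     F     |        T         | F
F  | T  | T  | F  |     T     |         T         |         F          |     F     |        T         | F
F  | T  | F  | T  |     F     |         F         |         T          |     F     |        F         | F
F  | T  | F  | F  |     F     |         T         |         F          |     F     |        F         | F
F  | F  | T  | T  |     F     |         F         |         T          |     F     |        T         | T
F  | F  | T  | F  |     F     |         T         |         F          |     F     |        T         | F
F  | F  | F  | T  |     F     |         F         |         T          |     F     |        F         | F
F  | F  | F  | F  |     F     |         T         |         F          |     F     |        F         | F
The formula is true on 3 of the 16 rows.

3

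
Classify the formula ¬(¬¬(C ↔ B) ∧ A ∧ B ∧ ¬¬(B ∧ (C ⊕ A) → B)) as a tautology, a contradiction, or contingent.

contingent

A | B | C | φ
- | - | - | -
0 | 0 | 0 | 1
0 | 0 | 1 | 1
0 | 1 | 0 | 1
0 | 1 | 1 | 1
1 | 0 | 0 | 1
1 | 0 | 1 | 1
1 | 1 | 0 | 1
1 | 1 | 1 | 0
7 of 8 rows are 1, so the formula is contingent.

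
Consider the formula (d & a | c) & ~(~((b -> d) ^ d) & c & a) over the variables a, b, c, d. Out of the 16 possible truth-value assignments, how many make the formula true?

a  b  c  d     (d & a)  ((d & a) | c)  (b -> d)  ((b -> d) ^ d)  ~((b -> d) ^ d)  (~((b -> d) ^ d) & c & a)  ~(~((b -> d) ^ d) & c & a)  φ
T  T  T  T        T           T           T            F                T                     T                          F               F
T  T  T  F        F           T           F            F                T                     T                          F               F
T  T  F  T        T           T           T            F                T                     F                          T               T
T  T  F  F        F           F           F            F                T                     F                          T               F
T  F  T  T        T           T           T            F                T                     T                          F               F
T  F  T  F        F           T           T            T                F                     F                          T               T
T  F  F  T        T           T           T            F                T                     F                          T               T
T  F  F  F        F           F           T            T                F                     F                          T               F
F  T  T  T        F           T           T            F                T                     F                          T               T
F  T  T  F        F           T           F            F                T                     F                          T               T
F  T  F  T        F           F           T            F                T                     F                          T               F
F  T  F  F        F           F           F            F                T                     F                          T               F
F  F  T  T        F           T           T            F                T                     F                          T               T
F  F  T  F        F           T           T            T                F                     F                          T               T
F  F  F  T        F           F           T            F                T                     F                          T               F
F  F  F  F        F           F           T            T                F                     F                          T               F
The formula is true on 7 of the 16 rows.

7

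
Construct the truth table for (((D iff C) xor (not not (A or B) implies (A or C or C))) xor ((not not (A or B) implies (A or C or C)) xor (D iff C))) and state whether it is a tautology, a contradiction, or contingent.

contradiction

A | B | C | D | (D iff C) | (A or B) | not (A or B) | not not (A or B) | (A or C or C) | φ
- | - | - | - | --------- | -------- | ------------ | ---------------- | ------------- | -
T | T | T | T |     T     |    T     |      F       |        T         |       T       | F
T | T | T | F |     F     |    T     |      F       |        T         |       T       | F
T | T | F | T |     F     |    T     |      F       |        T         |       T       | F
T | T | F | F |     T     |    T     |      F       |        T         |       T       | F
T | F | T | T |     T     |    T     |      F       |        T         |       T       | F
T | F | T | F |     F     |    T     |      F       |        T         |       T       | F
T | F | F | T |     F     |    T     |      F       |        T         |       T       | F
T | F | F | F |     T     |    T     |      F       |        T         |       T       | F
F | T | T | T |     T     |    T     |      F       |        T         |       T       | F
F | T | T | F |     F     |    T     |      F       |        T         |       T       | F
F | T | F | T |     F     |    T     |      F       |        T         |       F       | F
F | T | F | F |     T     |    T     |      F       |        T         |       F       | F
F | F | T | T |     T     |    F     |      T       |        F         |       T       | F
F | F | T | F |     F     |    F     |      T       |        F         |       T       | F
F | F | F | T |     F     |    F     |      T       |        F         |       F       | F
F | F | F | F |     T     |    F     |      T       |        F         |       F       | F
Every row is F, so the formula is a contradiction.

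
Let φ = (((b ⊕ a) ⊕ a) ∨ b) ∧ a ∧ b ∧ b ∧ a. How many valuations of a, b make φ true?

a | b | (b ⊕ a) | ((b ⊕ a) ⊕ a) | (((b ⊕ a) ⊕ a) ∨ b) | (b ∧ a) | φ
- | - | ------- | ------------- | ------------------- | ------- | -
1 | 1 |    0    |       1       |          1          |    1    | 1
1 | 0 |    1    |       0       |          0          |    0    | 0
0 | 1 |    1    |       1       |          1          |    0    | 0
0 | 0 |    0    |       0       |          0          |    0    | 0
The formula is true on 1 of the 4 rows.

1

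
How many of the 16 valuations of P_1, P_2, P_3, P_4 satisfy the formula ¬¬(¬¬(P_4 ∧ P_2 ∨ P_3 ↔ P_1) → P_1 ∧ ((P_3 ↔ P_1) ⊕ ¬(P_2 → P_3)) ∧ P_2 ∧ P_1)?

11

P_1  P_2  P_3  P_4  |  (P_4 ∧ P_2)  ((P_4 ∧ P_2) ∨ P_3)  (((P_4 ∧ P_2) ∨ P_3) ↔ P_1)  ¬(((P_4 ∧ P_2) ∨ P_3) ↔ P_1)  (P_3 ↔ P_1)  (P_2 → P_3)  ¬(P_2 → P_3)  ((P_3 ↔ P_1) ⊕ ¬(P_2 → P_3))  (P_2 ∧ P_1)  φ
 T    T    T    T   |       T                T                        T                            F                     T            T            F                     T                     T       T
 T    T    T    F   |       F                T                        T                            F                     T            T            F                     T                     T       T
 T    T    F    T   |       T                T                        T                            F                     F            F            T                     T                     T       T
 T    T    F    F   |       F                F                        F                            T                     F            F            T                     T                     T       T
 T    F    T    T   |       F                T                        T                            F                     T            T            F                     T                     F       F
 T    F    T    F   |       F                T                        T                            F                     T            T            F                     T                     F       F
 T    F    F    T   |       F                F                        F                            T                     F            T            F                     F                     F       T
 T    F    F    F   |       F                F                        F                            T                     F            T            F                     F                     F       T
 F    T    T    T   |       T                T                        F                            T                     F            T            F                     F                     F       T
 F    T    T    F   |       F                T                        F                            T                     F            T            F                     F                     F       T
 F    T    F    T   |       T                T                        F                            T                     T            F            T                     F                     F       T
 F    T    F    F   |       F                F                        T                            F                     T            F            T                     F                     F       F
 F    F    T    T   |       F                T                        F                            T                     F            T            F                     F                     F       T
 F    F    T    F   |       F                T                        F                            T                     F            T            F                     F                     F       T
 F    F    F    T   |       F                F                        T                            F                     T            T            F                     T                     F       F
 F    F    F    F   |       F                F                        T                            F                     T            T            F                     T                     F       F
The formula is true on 11 of the 16 rows.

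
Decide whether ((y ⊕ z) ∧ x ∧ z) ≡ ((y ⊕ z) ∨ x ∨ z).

x | y | z | φ | ψ
- | - | - | - | -
T | T | T | F | T
T | T | F | F | T
T | F | T | T | T
T | F | F | F | T
F | T | T | F | T
F | T | F | F | T
F | F | T | F | T
F | F | F | F | F
The columns differ at x=T, y=T, z=T (φ=F, ψ=T), so they are not equivalent.

not equivalent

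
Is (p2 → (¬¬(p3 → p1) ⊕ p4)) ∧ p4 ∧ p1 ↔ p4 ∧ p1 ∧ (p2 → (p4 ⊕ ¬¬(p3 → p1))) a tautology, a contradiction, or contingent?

tautology

p1 | p2 | p3 | p4 || φ
1  | 1  | 1  | 1  || 1
1  | 1  | 1  | 0  || 1
1  | 1  | 0  | 1  || 1
1  | 1  | 0  | 0  || 1
1  | 0  | 1  | 1  || 1
1  | 0  | 1  | 0  || 1
1  | 0  | 0  | 1  || 1
1  | 0  | 0  | 0  || 1
0  | 1  | 1  | 1  || 1
0  | 1  | 1  | 0  || 1
0  | 1  | 0  | 1  || 1
0  | 1  | 0  | 0  || 1
0  | 0  | 1  | 1  || 1
0  | 0  | 1  | 0  || 1
0  | 0  | 0  | 1  || 1
0  | 0  | 0  | 0  || 1
Every row is 1, so the formula is a tautology.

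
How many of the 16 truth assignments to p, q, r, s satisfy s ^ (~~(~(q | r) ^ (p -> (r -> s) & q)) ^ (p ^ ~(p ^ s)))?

5

p  q  r  s     (q | r)  ~(q | r)  (r -> s)  ((r -> s) & q)  (p -> ((r -> s) & q))  (p ^ s)  ~(p ^ s)  (p ^ ~(p ^ s))  φ
T  T  T  T        T        F         T            T                   T               F        T            F         F
T  T  T  F        T        F         F            F                   F               T        F            T         T
T  T  F  T        T        F         T            T                   T               F        T            F         F
T  T  F  F        T        F         T            T                   T               T        F            T         F
T  F  T  T        T        F         T            F                   F               F        T            F         T
T  F  T  F        T        F         F            F                   F               T        F            T         T
T  F  F  T        F        T         T            F                   F               F        T            F         F
T  F  F  F        F        T         T            F                   F               T        F            T         F
F  T  T  T        T        F         T            T                   T               T        F            F         F
F  T  T  F        T        F         F            F                   T               F        T            T         F
F  T  F  T        T        F         T            T                   T               T        F            F         F
F  T  F  F        T        F         T            T                   T               F        T            T         F
F  F  T  T        T        F         T            F                   T               T        F            F         F
F  F  T  F        T        F         F            F                   T               F        T            T         F
F  F  F  T        F        T         T            F                   T               T        F            F         T
F  F  F  F        F        T         T            F                   T               F        T            T         T
The formula is true on 5 of the 16 rows.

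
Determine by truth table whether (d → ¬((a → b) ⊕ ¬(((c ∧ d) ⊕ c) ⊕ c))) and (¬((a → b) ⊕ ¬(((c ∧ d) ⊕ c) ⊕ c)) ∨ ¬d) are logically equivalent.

equivalent

a | b | c | d | φ | ψ
- | - | - | - | - | -
F | F | F | F | T | T
F | F | F | T | T | T
F | F | T | F | T | T
F | F | T | T | F | F
F | T | F | F | T | T
F | T | F | T | T | T
F | T | T | F | T | T
F | T | T | T | F | F
T | F | F | F | T | T
T | F | F | T | F | F
T | F | T | F | T | T
T | F | T | T | T | T
T | T | F | F | T | T
T | T | F | T | T | T
T | T | T | F | T | T
T | T | T | T | F | F
The columns for φ and ψ agree on every row, so they are logically equivalent.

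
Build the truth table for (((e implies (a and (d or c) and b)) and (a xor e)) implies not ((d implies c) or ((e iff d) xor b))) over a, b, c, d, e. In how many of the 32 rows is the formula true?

a  b  c  d  e  |  φ
F  F  F  F  F  |  T
F  F  F  F  T  |  T
F  F  F  T  F  |  T
F  F  F  T  T  |  T
F  F  T  F  F  |  T
F  F  T  F  T  |  T
F  F  T  T  F  |  T
F  F  T  T  T  |  T
F  T  F  F  F  |  T
F  T  F  F  T  |  T
F  T  F  T  F  |  T
F  T  F  T  T  |  T
F  T  T  F  F  |  T
F  T  T  F  T  |  T
F  T  T  T  F  |  T
F  T  T  T  T  |  T
T  F  F  F  F  |  F
T  F  F  F  T  |  T
T  F  F  T  F  |  T
T  F  F  T  T  |  T
T  F  T  F  F  |  F
T  F  T  F  T  |  T
T  F  T  T  F  |  F
T  F  T  T  T  |  T
T  T  F  F  F  |  F
T  T  F  F  T  |  T
T  T  F  T  F  |  F
T  T  F  T  T  |  T
T  T  T  F  F  |  F
T  T  T  F  T  |  T
T  T  T  T  F  |  F
T  T  T  T  T  |  T
The formula is true on 25 of the 32 rows.

25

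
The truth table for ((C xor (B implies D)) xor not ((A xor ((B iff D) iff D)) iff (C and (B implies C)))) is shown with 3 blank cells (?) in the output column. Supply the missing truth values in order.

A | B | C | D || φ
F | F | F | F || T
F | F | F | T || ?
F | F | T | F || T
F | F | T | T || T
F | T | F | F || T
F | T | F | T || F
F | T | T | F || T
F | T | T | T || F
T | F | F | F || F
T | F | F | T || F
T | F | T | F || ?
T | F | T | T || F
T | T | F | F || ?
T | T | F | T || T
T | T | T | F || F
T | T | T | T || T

T, F, F

Row A=F, B=F, C=F, D=T: (C xor (B implies D)) = T, not ((A xor ((B iff D) iff D)) iff (C and (B implies C))) = F, so the formula = T.
Row A=T, B=F, C=T, D=F: (C xor (B implies D)) = F, not ((A xor ((B iff D) iff D)) iff (C and (B implies C))) = F, so the formula = F.
Row A=T, B=T, C=F, D=F: (C xor (B implies D)) = F, not ((A xor ((B iff D) iff D)) iff (C and (B implies C))) = F, so the formula = F.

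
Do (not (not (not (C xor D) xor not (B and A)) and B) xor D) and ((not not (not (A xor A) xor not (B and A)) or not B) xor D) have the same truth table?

  A   |   B   |   C   |   D   |   φ   |   ψ  
----- | ----- | ----- | ----- | ----- | -----
False | False | False | False |  True |  True
False | False | False |  True | False | False
False | False |  True | False |  True |  True
False | False |  True |  True | False | False
False |  True | False | False | False | False
False |  True | False |  True | False |  True
False |  True |  True | False |  True | False
False |  True |  True |  True |  True |  True
 True | False | False | False |  True |  True
 True | False | False |  True | False | False
 True | False |  True | False |  True |  True
 True | False |  True |  True | False | False
 True |  True | False | False |  True |  True
 True |  True | False |  True |  True | False
 True |  True |  True | False | False |  True
 True |  True |  True |  True | False | False
The columns differ at A=False, B=True, C=False, D=True (φ=False, ψ=True), so they are not equivalent.

not equivalent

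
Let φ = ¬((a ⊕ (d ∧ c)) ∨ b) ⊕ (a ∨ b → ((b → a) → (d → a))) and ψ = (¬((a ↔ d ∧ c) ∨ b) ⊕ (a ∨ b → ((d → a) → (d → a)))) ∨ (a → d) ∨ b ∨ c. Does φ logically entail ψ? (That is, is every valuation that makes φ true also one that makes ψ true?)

a | b | c | d | φ | ψ
- | - | - | - | - | -
T | T | T | T | T | T
T | T | T | F | T | T
T | T | F | T | T | T
T | T | F | F | T | T
T | F | T | T | F | T
T | F | T | F | T | T
T | F | F | T | T | T
T | F | F | F | T | F
F | T | T | T | T | T
F | T | T | F | T | T
F | T | F | T | T | T
F | T | F | F | T | T
F | F | T | T | T | T
F | F | T | F | F | T
F | F | F | T | F | T
F | F | F | F | F | T
At a=T, b=F, c=F, d=F we have φ true but ψ false, so φ does not entail ψ.

no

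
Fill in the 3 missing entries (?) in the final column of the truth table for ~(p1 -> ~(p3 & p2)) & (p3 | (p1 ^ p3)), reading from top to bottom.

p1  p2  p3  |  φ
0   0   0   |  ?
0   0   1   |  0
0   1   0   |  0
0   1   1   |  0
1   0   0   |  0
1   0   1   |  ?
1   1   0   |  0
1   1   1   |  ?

Row p1=0, p2=0, p3=0: ~(p1 -> ~(p3 & p2)) = 0, (p3 | (p1 ^ p3)) = 0, so the formula = 0.
Row p1=1, p2=0, p3=1: ~(p1 -> ~(p3 & p2)) = 0, (p3 | (p1 ^ p3)) = 1, so the formula = 0.
Row p1=1, p2=1, p3=1: ~(p1 -> ~(p3 & p2)) = 1, (p3 | (p1 ^ p3)) = 1, so the formula = 1.

0, 0, 1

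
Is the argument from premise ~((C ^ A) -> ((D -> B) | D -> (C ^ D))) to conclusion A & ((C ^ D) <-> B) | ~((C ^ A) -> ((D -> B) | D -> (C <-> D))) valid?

A | B | C | D | φ | ψ
- | - | - | - | - | -
1 | 1 | 1 | 1 | 0 | 0
1 | 1 | 1 | 0 | 0 | 1
1 | 1 | 0 | 1 | 0 | 1
1 | 1 | 0 | 0 | 1 | 0
1 | 0 | 1 | 1 | 0 | 1
1 | 0 | 1 | 0 | 0 | 0
1 | 0 | 0 | 1 | 0 | 1
1 | 0 | 0 | 0 | 1 | 1
0 | 1 | 1 | 1 | 1 | 0
0 | 1 | 1 | 0 | 0 | 1
0 | 1 | 0 | 1 | 0 | 0
0 | 1 | 0 | 0 | 0 | 0
0 | 0 | 1 | 1 | 1 | 0
0 | 0 | 1 | 0 | 0 | 1
0 | 0 | 0 | 1 | 0 | 0
0 | 0 | 0 | 0 | 0 | 0
At A=1, B=1, C=0, D=0 we have φ true but ψ false, so φ does not entail ψ.

no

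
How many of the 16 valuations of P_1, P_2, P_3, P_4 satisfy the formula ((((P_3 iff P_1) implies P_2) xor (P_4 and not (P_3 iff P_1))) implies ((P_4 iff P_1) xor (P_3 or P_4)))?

11

P_1 | P_2 | P_3 | P_4 | (P_3 iff P_1) | ((P_3 iff P_1) implies P_2) | not (P_3 iff P_1) | (P_4 and not (P_3 iff P_1)) | (P_4 iff P_1) | (P_3 or P_4) | φ
--- | --- | --- | --- | ------------- | --------------------------- | ----------------- | --------------------------- | ------------- | ------------ | -
 F  |  F  |  F  |  F  |       T       |              F              |         F         |              F              |       T       |      F       | T
 F  |  F  |  F  |  T  |       T       |              F              |         F         |              F              |       F       |      T       | T
 F  |  F  |  T  |  F  |       F       |              T              |         T         |              F              |       T       |      T       | F
 F  |  F  |  T  |  T  |       F       |              T              |         T         |              T              |       F       |      T       | T
 F  |  T  |  F  |  F  |       T       |              T              |         F         |              F              |       T       |      F       | T
 F  |  T  |  F  |  T  |       T       |              T              |         F         |              F              |       F       |      T       | T
 F  |  T  |  T  |  F  |       F       |              T              |         T         |              F              |       T       |      T       | F
 F  |  T  |  T  |  T  |       F       |              T              |         T         |              T              |       F       |      T       | T
 T  |  F  |  F  |  F  |       F       |              T              |         T         |              F              |       F       |      F       | F
 T  |  F  |  F  |  T  |       F       |              T              |         T         |              T              |       T       |      T       | T
 T  |  F  |  T  |  F  |       T       |              F              |         F         |              F              |       F       |      T       | T
 T  |  F  |  T  |  T  |       T       |              F              |         F         |              F              |       T       |      T       | T
 T  |  T  |  F  |  F  |       F       |              T              |         T         |              F              |       F       |      F       | F
 T  |  T  |  F  |  T  |       F       |              T              |         T         |              T              |       T       |      T       | T
 T  |  T  |  T  |  F  |       T       |              T              |         F         |              F              |       F       |      T       | T
 T  |  T  |  T  |  T  |       T       |              T              |         F         |              F              |       T       |      T       | F
The formula is true on 11 of the 16 rows.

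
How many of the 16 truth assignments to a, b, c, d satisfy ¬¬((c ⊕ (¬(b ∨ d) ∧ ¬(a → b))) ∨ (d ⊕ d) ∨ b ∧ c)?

8

a  b  c  d  |  (b ∨ d)  ¬(b ∨ d)  (a → b)  ¬(a → b)  (¬(b ∨ d) ∧ ¬(a → b))  (c ⊕ (¬(b ∨ d) ∧ ¬(a → b)))  (d ⊕ d)  (b ∧ c)  φ
0  0  0  0  |     0        1         1        0                0                         0                  0        0     0
0  0  0  1  |     1        0         1        0                0                         0                  0        0     0
0  0  1  0  |     0        1         1        0                0                         1                  0        0     1
0  0  1  1  |     1        0         1        0                0                         1                  0        0     1
0  1  0  0  |     1        0         1        0                0                         0                  0        0     0
0  1  0  1  |     1        0         1        0                0                         0                  0        0     0
0  1  1  0  |     1        0         1        0                0                         1                  0        1     1
0  1  1  1  |     1        0         1        0                0                         1                  0        1     1
1  0  0  0  |     0        1         0        1                1                         1                  0        0     1
1  0  0  1  |     1        0         0        1                0                         0                  0        0     0
1  0  1  0  |     0        1         0        1                1                         0                  0        0     0
1  0  1  1  |     1        0         0        1                0                         1                  0        0     1
1  1  0  0  |     1        0         1        0                0                         0                  0        0     0
1  1  0  1  |     1        0         1        0                0                         0                  0        0     0
1  1  1  0  |     1        0         1        0                0                         1                  0        1     1
1  1  1  1  |     1        0         1        0                0                         1                  0        1     1
The formula is true on 8 of the 16 rows.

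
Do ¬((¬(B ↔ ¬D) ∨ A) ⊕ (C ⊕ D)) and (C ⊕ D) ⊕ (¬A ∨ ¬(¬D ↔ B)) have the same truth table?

A | B | C | D || φ | ψ
T | T | T | T || F | T
T | T | T | F || T | T
T | T | F | T || T | F
T | T | F | F || F | F
T | F | T | T || F | F
T | F | T | F || T | F
T | F | F | T || T | T
T | F | F | F || F | T
F | T | T | T || F | T
F | T | T | F || F | F
F | T | F | T || T | F
F | T | F | F || T | T
F | F | T | T || T | T
F | F | T | F || T | F
F | F | F | T || F | F
F | F | F | F || F | T
The columns differ at A=T, B=T, C=T, D=T (φ=F, ψ=T), so they are not equivalent.

not equivalent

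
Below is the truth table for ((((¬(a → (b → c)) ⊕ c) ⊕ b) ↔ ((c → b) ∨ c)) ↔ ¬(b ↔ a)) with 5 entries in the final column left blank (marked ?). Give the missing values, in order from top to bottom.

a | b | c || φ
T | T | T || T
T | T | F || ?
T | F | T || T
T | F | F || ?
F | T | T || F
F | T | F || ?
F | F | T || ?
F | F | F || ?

T, F, T, F, T

Row a=T, b=T, c=F: (((¬(a → (b → c)) ⊕ c) ⊕ b) ↔ ((c → b) ∨ c)) = F, ¬(b ↔ a) = F, so the formula = T.
Row a=T, b=F, c=F: (((¬(a → (b → c)) ⊕ c) ⊕ b) ↔ ((c → b) ∨ c)) = F, ¬(b ↔ a) = T, so the formula = F.
Row a=F, b=T, c=F: (((¬(a → (b → c)) ⊕ c) ⊕ b) ↔ ((c → b) ∨ c)) = T, ¬(b ↔ a) = T, so the formula = T.
Row a=F, b=F, c=T: (((¬(a → (b → c)) ⊕ c) ⊕ b) ↔ ((c → b) ∨ c)) = T, ¬(b ↔ a) = F, so the formula = F.
Row a=F, b=F, c=F: (((¬(a → (b → c)) ⊕ c) ⊕ b) ↔ ((c → b) ∨ c)) = F, ¬(b ↔ a) = F, so the formula = T.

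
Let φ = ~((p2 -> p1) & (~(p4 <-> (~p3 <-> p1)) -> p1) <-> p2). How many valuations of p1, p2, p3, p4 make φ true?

10

p1 | p2 | p3 | p4 | (p2 -> p1) | ~p3 | (~p3 <-> p1) | (p4 <-> (~p3 <-> p1)) | ~(p4 <-> (~p3 <-> p1)) | φ
-- | -- | -- | -- | ---------- | --- | ------------ | --------------------- | ---------------------- | -
T  | T  | T  | T  |     T      |  F  |      F       |           F           |           T            | F
T  | T  | T  | F  |     T      |  F  |      F       |           T           |           F            | F
T  | T  | F  | T  |     T      |  T  |      T       |           T           |           F            | F
T  | T  | F  | F  |     T      |  T  |      T       |           F           |           T            | F
T  | F  | T  | T  |     T      |  F  |      F       |           F           |           T            | T
T  | F  | T  | F  |     T      |  F  |      F       |           T           |           F            | T
T  | F  | F  | T  |     T      |  T  |      T       |           T           |           F            | T
T  | F  | F  | F  |     T      |  T  |      T       |           F           |           T            | T
F  | T  | T  | T  |     F      |  F  |      T       |           T           |           F            | T
F  | T  | T  | F  |     F      |  F  |      T       |           F           |           T            | T
F  | T  | F  | T  |     F      |  T  |      F       |           F           |           T            | T
F  | T  | F  | F  |     F      |  T  |      F       |           T           |           F            | T
F  | F  | T  | T  |     T      |  F  |      T       |           T           |           F            | T
F  | F  | T  | F  |     T      |  F  |      T       |           F           |           T            | F
F  | F  | F  | T  |     T      |  T  |      F       |           F           |           T            | F
F  | F  | F  | F  |     T      |  T  |      F       |           T           |           F            | T
The formula is true on 10 of the 16 rows.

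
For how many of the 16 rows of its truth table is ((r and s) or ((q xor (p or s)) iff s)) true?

10

p | q | r | s || φ
T | T | T | T || T
T | T | T | F || T
T | T | F | T || F
T | T | F | F || T
T | F | T | T || T
T | F | T | F || F
T | F | F | T || T
T | F | F | F || F
F | T | T | T || T
F | T | T | F || F
F | T | F | T || F
F | T | F | F || F
F | F | T | T || T
F | F | T | F || T
F | F | F | T || T
F | F | F | F || T
The formula is true on 10 of the 16 rows.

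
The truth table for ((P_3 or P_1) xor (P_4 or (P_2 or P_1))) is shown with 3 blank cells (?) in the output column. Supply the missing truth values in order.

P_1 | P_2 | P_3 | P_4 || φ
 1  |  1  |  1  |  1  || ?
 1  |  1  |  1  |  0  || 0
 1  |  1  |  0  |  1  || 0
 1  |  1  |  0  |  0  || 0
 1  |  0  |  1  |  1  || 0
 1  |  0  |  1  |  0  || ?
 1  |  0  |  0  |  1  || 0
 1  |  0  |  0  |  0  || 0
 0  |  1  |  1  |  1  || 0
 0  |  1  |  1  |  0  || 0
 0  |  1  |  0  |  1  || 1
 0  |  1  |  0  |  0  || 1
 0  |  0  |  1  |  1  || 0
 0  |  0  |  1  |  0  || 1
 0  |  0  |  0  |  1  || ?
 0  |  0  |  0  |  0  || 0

Row P_1=1, P_2=1, P_3=1, P_4=1: (P_3 or P_1) = 1, (P_4 or (P_2 or P_1)) = 1, so the formula = 0.
Row P_1=1, P_2=0, P_3=1, P_4=0: (P_3 or P_1) = 1, (P_4 or (P_2 or P_1)) = 1, so the formula = 0.
Row P_1=0, P_2=0, P_3=0, P_4=1: (P_3 or P_1) = 0, (P_4 or (P_2 or P_1)) = 1, so the formula = 1.

0, 0, 1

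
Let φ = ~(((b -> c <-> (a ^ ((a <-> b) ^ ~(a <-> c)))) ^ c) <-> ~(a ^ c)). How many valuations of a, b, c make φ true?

2

a | b | c | (b -> c) | (a <-> b) | (a <-> c) | ~(a <-> c) | ((a <-> b) ^ ~(a <-> c)) | (a ^ c) | ~(a ^ c) | φ
- | - | - | -------- | --------- | --------- | ---------- | ------------------------ | ------- | -------- | -
F | F | F |    T     |     T     |     T     |     F      |            T             |    F    |    T     | F
F | F | T |    T     |     T     |     F     |     T      |            F             |    T    |    F     | T
F | T | F |    F     |     F     |     T     |     F      |            F             |    F    |    T     | F
F | T | T |    T     |     F     |     F     |     T      |            T             |    T    |    F     | F
T | F | F |    T     |     F     |     F     |     T      |            T             |    T    |    F     | F
T | F | T |    T     |     F     |     T     |     F      |            F             |    F    |    T     | T
T | T | F |    F     |     T     |     F     |     T      |            F             |    T    |    F     | F
T | T | T |    T     |     T     |     T     |     F      |            T             |    F    |    T     | F
The formula is true on 2 of the 8 rows.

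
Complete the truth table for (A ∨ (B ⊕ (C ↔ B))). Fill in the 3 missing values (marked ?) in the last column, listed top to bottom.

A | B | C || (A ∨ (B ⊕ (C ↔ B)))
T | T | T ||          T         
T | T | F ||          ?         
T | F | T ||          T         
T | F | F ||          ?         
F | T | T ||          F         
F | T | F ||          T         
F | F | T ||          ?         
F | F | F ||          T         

Row A=T, B=T, C=F: (B ⊕ (C ↔ B)) = T, so (A ∨ (B ⊕ (C ↔ B))) = T.
Row A=T, B=F, C=F: (B ⊕ (C ↔ B)) = T, so (A ∨ (B ⊕ (C ↔ B))) = T.
Row A=F, B=F, C=T: (B ⊕ (C ↔ B)) = F, so (A ∨ (B ⊕ (C ↔ B))) = F.

T, T, F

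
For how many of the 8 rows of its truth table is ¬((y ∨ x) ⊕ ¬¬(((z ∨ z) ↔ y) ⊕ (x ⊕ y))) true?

4

x  y  z  |  (y ∨ x)  (z ∨ z)  ((z ∨ z) ↔ y)  (x ⊕ y)  (((z ∨ z) ↔ y) ⊕ (x ⊕ y))  ¬(((z ∨ z) ↔ y) ⊕ (x ⊕ y))  ¬¬(((z ∨ z) ↔ y) ⊕ (x ⊕ y))  φ
1  1  1  |     1        1           1           0                 1                          0                            1               1
1  1  0  |     1        0           0           0                 0                          1                            0               0
1  0  1  |     1        1           0           1                 1                          0                            1               1
1  0  0  |     1        0           1           1                 0                          1                            0               0
0  1  1  |     1        1           1           1                 0                          1                            0               0
0  1  0  |     1        0           0           1                 1                          0                            1               1
0  0  1  |     0        1           0           0                 0                          1                            0               1
0  0  0  |     0        0           1           0                 1                          0                            1               0
The formula is true on 4 of the 8 rows.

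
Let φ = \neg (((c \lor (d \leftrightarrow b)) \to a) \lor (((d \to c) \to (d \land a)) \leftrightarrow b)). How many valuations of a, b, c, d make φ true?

2

a  b  c  d  |  (d \leftrightarrow b)  (d \to c)  (d \land a)  ((d \to c) \to (d \land a))  φ
T  T  T  T  |            T                T           T                    T               F
T  T  T  F  |            F                T           F                    F               F
T  T  F  T  |            T                F           T                    T               F
T  T  F  F  |            F                T           F                    F               F
T  F  T  T  |            F                T           T                    T               F
T  F  T  F  |            T                T           F                    F               F
T  F  F  T  |            F                F           T                    T               F
T  F  F  F  |            T                T           F                    F               F
F  T  T  T  |            T                T           F                    F               T
F  T  T  F  |            F                T           F                    F               T
F  T  F  T  |            T                F           F                    T               F
F  T  F  F  |            F                T           F                    F               F
F  F  T  T  |            F                T           F                    F               F
F  F  T  F  |            T                T           F                    F               F
F  F  F  T  |            F                F           F                    T               F
F  F  F  F  |            T                T           F                    F               F
The formula is true on 2 of the 16 rows.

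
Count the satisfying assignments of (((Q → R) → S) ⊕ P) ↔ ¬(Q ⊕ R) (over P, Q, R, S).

  P   |   Q   |   R   |   S   || ((((Q → R) → S) ⊕ P) ↔ ¬(Q ⊕ R))
False | False | False | False ||              False              
False | False | False |  True ||               True              
False | False |  True | False ||               True              
False | False |  True |  True ||              False              
False |  True | False | False ||              False              
False |  True | False |  True ||              False              
False |  True |  True | False ||              False              
False |  True |  True |  True ||               True              
 True | False | False | False ||               True              
 True | False | False |  True ||              False              
 True | False |  True | False ||              False              
 True | False |  True |  True ||               True              
 True |  True | False | False ||               True              
 True |  True | False |  True ||               True              
 True |  True |  True | False ||               True              
 True |  True |  True |  True ||              False              
The formula is true on 8 of the 16 rows.

8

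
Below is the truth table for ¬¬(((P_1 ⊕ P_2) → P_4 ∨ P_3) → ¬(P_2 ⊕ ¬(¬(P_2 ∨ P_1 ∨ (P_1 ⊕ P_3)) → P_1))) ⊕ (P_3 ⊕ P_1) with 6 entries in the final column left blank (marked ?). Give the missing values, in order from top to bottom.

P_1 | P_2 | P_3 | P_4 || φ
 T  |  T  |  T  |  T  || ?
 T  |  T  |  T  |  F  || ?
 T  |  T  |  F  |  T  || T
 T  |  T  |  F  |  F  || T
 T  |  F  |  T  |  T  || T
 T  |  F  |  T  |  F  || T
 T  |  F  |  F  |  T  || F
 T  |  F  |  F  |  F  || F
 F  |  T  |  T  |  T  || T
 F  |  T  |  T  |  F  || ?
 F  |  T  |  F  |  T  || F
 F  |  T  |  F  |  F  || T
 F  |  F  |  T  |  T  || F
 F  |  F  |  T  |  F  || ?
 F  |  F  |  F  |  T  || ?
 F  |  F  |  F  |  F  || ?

Row P_1=T, P_2=T, P_3=T, P_4=T: ¬¬(((P_1 ⊕ P_2) → P_4 ∨ P_3) → ¬(P_2 ⊕ ¬(¬(P_2 ∨ P_1 ∨ (P_1 ⊕ P_3)) → P_1))) = F, (P_3 ⊕ P_1) = F, so the formula = F.
Row P_1=T, P_2=T, P_3=T, P_4=F: ¬¬(((P_1 ⊕ P_2) → P_4 ∨ P_3) → ¬(P_2 ⊕ ¬(¬(P_2 ∨ P_1 ∨ (P_1 ⊕ P_3)) → P_1))) = F, (P_3 ⊕ P_1) = F, so the formula = F.
Row P_1=F, P_2=T, P_3=T, P_4=F: ¬¬(((P_1 ⊕ P_2) → P_4 ∨ P_3) → ¬(P_2 ⊕ ¬(¬(P_2 ∨ P_1 ∨ (P_1 ⊕ P_3)) → P_1))) = F, (P_3 ⊕ P_1) = T, so the formula = T.
Row P_1=F, P_2=F, P_3=T, P_4=F: ¬¬(((P_1 ⊕ P_2) → P_4 ∨ P_3) → ¬(P_2 ⊕ ¬(¬(P_2 ∨ P_1 ∨ (P_1 ⊕ P_3)) → P_1))) = T, (P_3 ⊕ P_1) = T, so the formula = F.
Row P_1=F, P_2=F, P_3=F, P_4=T: ¬¬(((P_1 ⊕ P_2) → P_4 ∨ P_3) → ¬(P_2 ⊕ ¬(¬(P_2 ∨ P_1 ∨ (P_1 ⊕ P_3)) → P_1))) = F, (P_3 ⊕ P_1) = F, so the formula = F.
Row P_1=F, P_2=F, P_3=F, P_4=F: ¬¬(((P_1 ⊕ P_2) → P_4 ∨ P_3) → ¬(P_2 ⊕ ¬(¬(P_2 ∨ P_1 ∨ (P_1 ⊕ P_3)) → P_1))) = F, (P_3 ⊕ P_1) = F, so the formula = F.

F, F, T, F, F, F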